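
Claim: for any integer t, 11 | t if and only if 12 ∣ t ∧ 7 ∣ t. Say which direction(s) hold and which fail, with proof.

(⟹) This fails: take t = 11. Certainly 11 ∣ 11, but 12 ∤ 11.

(⟸) This fails: take t = 84. Both 12 ∣ 84 and 7 ∣ 84, yet 84 is not a multiple of 11 (since 84 = 7·11 + 7), so 11 ∤ 84.

Neither direction holds.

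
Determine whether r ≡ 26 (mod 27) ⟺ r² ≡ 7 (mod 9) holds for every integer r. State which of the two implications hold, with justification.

Forward direction. This fails: take r = 26. Then 26 ≡ 26 (mod 27), but 26² = 676 ≡ 1 (mod 9), not 7.

Converse. This fails: take r = 4. Then 4² = 16 ≡ 7 (mod 9), yet 4 ≡ 4 (mod 27), not 26.

Neither direction holds.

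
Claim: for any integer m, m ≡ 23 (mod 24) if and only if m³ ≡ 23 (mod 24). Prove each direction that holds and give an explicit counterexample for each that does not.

Both directions hold.

[⇒] Suppose m ≡ 23 (mod 24). Write m = 24j + 23. Then (24j + 23)³ = 13824j³ + 39744j² + 38088j + 12167 = 24(576j³ + 1656j² + 1587j + 506) + 23, so m³ ≡ 23 (mod 24).

[⇐] Conversely, suppose m³ ≡ 23 (mod 24). The only residue r in {0, …, 23} with r³ ≡ 23 (mod 24) is r = 23, so m ≡ 23 (mod 24).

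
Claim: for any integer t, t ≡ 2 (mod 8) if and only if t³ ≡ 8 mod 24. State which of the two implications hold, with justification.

Neither direction holds.

(⟹) This fails: take t = 10. Then 10 ≡ 2 (mod 8), but 10³ = 1000 ≡ 16 (mod 24), not 8.

(⟸) This fails: take t = 8. Then 8³ = 512 ≡ 8 (mod 24), yet 8 ≡ 0 (mod 8), not 2.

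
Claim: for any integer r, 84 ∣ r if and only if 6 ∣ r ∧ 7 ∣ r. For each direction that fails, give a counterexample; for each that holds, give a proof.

Only the forward implication holds.

[⇒] If 84 ∣ r, write r = 84q. Since 84 = 14·6, r = 6·(14q), so 6 ∣ r; and since 84 = 12·7, r = 7·(12q), so 7 ∣ r.

[⇐] This fails: take r = 42. Both 6 ∣ 42 and 7 ∣ 42, yet 42 is not a multiple of 84 (since 42 = 0·84 + 42), so 84 ∤ 42.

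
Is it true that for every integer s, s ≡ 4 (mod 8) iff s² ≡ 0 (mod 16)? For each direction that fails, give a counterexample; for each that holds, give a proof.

(⇒) holds; (⇐) fails.

[⇒] Suppose s ≡ 4 (mod 8). Working modulo 16, s ∈ {4, 12}; for each such r, r² ≡ 0 (mod 16).

[⇐] This fails: take s = 0. Then 0² = 0 ≡ 0 (mod 16), yet 0 ≡ 0 (mod 8), not 4.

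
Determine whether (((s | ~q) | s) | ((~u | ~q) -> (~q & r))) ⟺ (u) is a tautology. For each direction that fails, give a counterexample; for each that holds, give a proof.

The forward direction fails; the converse holds.

(⇐) Assume the antecedent. If u is true, the consequent reduces to true regardless of the other variables. If u is false, the antecedent cannot hold. Either way the consequent holds.

(⇒) This fails. Under q = F, s = F, u = F, r = F, the left side is true but the right side is false.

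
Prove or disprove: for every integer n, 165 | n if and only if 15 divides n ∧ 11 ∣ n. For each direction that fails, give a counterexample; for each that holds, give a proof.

[⇒] If 165 ∣ n, write n = 165q. Since 165 = 11·15, n = 15·(11q), so 15 ∣ n; and since 165 = 15·11, n = 11·(15q), so 11 ∣ n.

[⇐] Suppose 15 ∣ n and 11 ∣ n. Any common multiple of 15 and 11 is a multiple of their lcm; here gcd(15, 11) = 1, so lcm(15, 11) = 15·11 = 165, so 165 ∣ n.

Both implications hold.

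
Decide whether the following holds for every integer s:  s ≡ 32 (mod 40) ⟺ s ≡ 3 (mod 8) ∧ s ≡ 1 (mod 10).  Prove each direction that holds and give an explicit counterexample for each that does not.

Forward direction. This fails: s = 32 gives 32 ≡ 32 (mod 40) but 32 ≡ 0 (mod 8), so the conjunction on the right does not hold.

Converse. This fails: s = 11 satisfies both congruences on the right (11 ≡ 3 mod 8 and 11 ≡ 1 mod 10) yet 11 ≡ 11 (mod 40), not 32.

Neither implication holds.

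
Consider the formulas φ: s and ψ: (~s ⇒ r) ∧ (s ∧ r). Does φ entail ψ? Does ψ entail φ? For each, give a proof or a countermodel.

(⇒) This fails. Under s = T, r = F, the left side is true but the right side is false.

(⇐) Assume the antecedent. If s is true, s reduces to true regardless of the other variables. If s is false, the antecedent cannot hold. Either way s holds.

(⇒) fails; (⇐) holds.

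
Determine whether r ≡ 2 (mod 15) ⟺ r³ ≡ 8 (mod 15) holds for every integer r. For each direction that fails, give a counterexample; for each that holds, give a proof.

Forward direction. Suppose r ≡ 2 (mod 15). Write r = 15j + 2. Then (15j + 2)³ = 3375j³ + 1350j² + 180j + 8 = 15(225j³ + 90j² + 12j) + 8, so r³ ≡ 8 (mod 15).

Converse. Suppose r³ ≡ 8 (mod 15). The only residue r in {0, …, 14} with r³ ≡ 8 (mod 15) is r = 2, so r ≡ 2 (mod 15).

Both directions hold.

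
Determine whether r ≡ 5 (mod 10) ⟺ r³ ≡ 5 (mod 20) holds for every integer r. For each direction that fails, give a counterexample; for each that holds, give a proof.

Converse. The residues r modulo 20 with r³ ≡ 5 (mod 20) are exactly {5}, and each is ≡ 5 (mod 10).

Forward direction. This fails: take r = 15. Then 15 ≡ 5 (mod 10), but 15³ = 3375 ≡ 15 (mod 20), not 5.

The forward direction fails; the converse holds.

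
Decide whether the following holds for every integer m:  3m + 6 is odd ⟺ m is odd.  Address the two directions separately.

[⇐] Suppose m is odd; write m = 2j + 1. Then 3m + 6 = 3·(2j + 1) + 6 = 2·3j + 9, which is odd.

[⇒] Suppose 3m + 6 is odd. Since 3 is odd, 3m and m have the same parity, so 3m + 6 ≡ m + 6 (mod 2). As 6 is even, 3m + 6 is odd exactly when m is odd. Thus m is odd.

Equivalent; both directions hold.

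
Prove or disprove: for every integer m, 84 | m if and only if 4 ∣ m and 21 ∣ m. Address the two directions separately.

(←) Suppose 4 ∣ m and 21 ∣ m. Any common multiple of 4 and 21 is a multiple of their lcm; here gcd(4, 21) = 1, so lcm(4, 21) = 4·21 = 84, so 84 ∣ m.

(→) If 84 ∣ m, write m = 84q. Since 84 = 21·4, m = 4·(21q), so 4 ∣ m; and since 84 = 4·21, m = 21·(4q), so 21 ∣ m.

The biconditional holds.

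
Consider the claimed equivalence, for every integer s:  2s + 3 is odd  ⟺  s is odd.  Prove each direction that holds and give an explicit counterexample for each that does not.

Forward direction. This fails: take s = 6. Then 2s + 3 = 15, which is odd, yet s = 6 is even, not odd.

Converse. Suppose s is odd. Since 2 is even, 2s is even for every s, so 2s + 3 has the same parity as 3, which is odd. Hence 2s + 3 is odd.

(⇒) fails; (⇐) holds.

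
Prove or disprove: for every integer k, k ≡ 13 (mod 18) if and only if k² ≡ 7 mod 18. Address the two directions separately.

[⇒] Suppose k ≡ 13 (mod 18). Write k = 18j + 13. Then (18j + 13)² = 324j² + 468j + 169 = 18(18j² + 26j + 9) + 7, so k² ≡ 7 (mod 18).

[⇐] This fails: take k = 5. Then 5² = 25 ≡ 7 (mod 18), yet 5 ≡ 5 (mod 18), not 13.

Only the forward implication holds.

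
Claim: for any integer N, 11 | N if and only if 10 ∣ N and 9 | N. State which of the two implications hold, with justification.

Neither implication holds.

(→) This fails: take N = 11. Certainly 11 ∣ 11, but 10 ∤ 11.

(←) This fails: take N = 90. Both 10 ∣ 90 and 9 ∣ 90, yet 90 is not a multiple of 11 (since 90 = 8·11 + 2), so 11 ∤ 90.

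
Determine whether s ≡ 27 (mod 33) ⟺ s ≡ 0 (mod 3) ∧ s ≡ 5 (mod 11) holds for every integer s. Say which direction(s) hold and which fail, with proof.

(←) If s ≡ 0 (mod 3) and s ≡ 5 (mod 11), then by the Chinese remainder theorem s ≡ 27 (mod 33). This is exactly s ≡ 27 (mod 33).

(→) Suppose s ≡ 27 (mod 33); write s = 33j + 27. Since 3 ∣ 33, reducing mod 3 gives s ≡ 27 ≡ 0 (mod 3); since 11 ∣ 33, reducing mod 11 gives s ≡ 27 ≡ 5 (mod 11).

Both directions hold.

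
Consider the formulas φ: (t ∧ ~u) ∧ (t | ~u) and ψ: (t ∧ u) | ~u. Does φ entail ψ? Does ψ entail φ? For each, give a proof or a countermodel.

Not equivalent: only (⇒) holds.

Forward direction. Assume the antecedent. If t is true, (t ∧ u) | ~u reduces to true regardless of the other variables. If t is false, the antecedent cannot hold. Either way (t ∧ u) | ~u holds.

Converse. This fails. Under t = F, u = F, the left side is false but the right side is true.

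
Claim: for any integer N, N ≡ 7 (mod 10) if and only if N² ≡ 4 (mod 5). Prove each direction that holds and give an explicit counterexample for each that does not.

Converse. This fails: take N = 2. Then 2² = 4 ≡ 4 (mod 5), yet 2 ≡ 2 (mod 10), not 7.

Forward direction. Suppose N ≡ 7 (mod 10). Then N² ≡ 7² = 49 (mod 10), and since 5 ∣ 10, also N² ≡ 4 (mod 5).

Only the forward direction holds.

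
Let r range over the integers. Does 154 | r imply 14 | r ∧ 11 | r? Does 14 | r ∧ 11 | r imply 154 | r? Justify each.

The biconditional holds.

Forward direction. If 154 ∣ r, write r = 154q. Since 154 = 11·14, r = 14·(11q), so 14 ∣ r; and since 154 = 14·11, r = 11·(14q), so 11 ∣ r.

Converse. Suppose 14 ∣ r and 11 ∣ r. Any common multiple of 14 and 11 is a multiple of their lcm; here gcd(14, 11) = 1, so lcm(14, 11) = 14·11 = 154, so 154 ∣ r.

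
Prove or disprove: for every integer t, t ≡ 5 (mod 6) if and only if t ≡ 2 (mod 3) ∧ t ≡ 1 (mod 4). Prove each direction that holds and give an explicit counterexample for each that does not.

[⇐] If t ≡ 2 (mod 3) and t ≡ 1 (mod 4), then by the Chinese remainder theorem t ≡ 5 (mod 12). Since 5 ≡ 5 (mod 6) and 6 ∣ 12, we get t ≡ 5 (mod 6).

[⇒] This fails: t = 11 gives 11 ≡ 5 (mod 6) but 11 ≡ 3 (mod 4), so the conjunction on the right does not hold.

Only the converse holds.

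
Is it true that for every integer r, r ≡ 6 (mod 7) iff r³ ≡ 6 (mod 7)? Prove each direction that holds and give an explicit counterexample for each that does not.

(⇒) holds; (⇐) fails.

(⇒) Suppose r ≡ 6 (mod 7). Write r = 7j + 6. Then (7j + 6)³ = 343j³ + 882j² + 756j + 216 = 7(49j³ + 126j² + 108j + 30) + 6, so r³ ≡ 6 (mod 7).

(⇐) This fails: take r = 3. Then 3³ = 27 ≡ 6 (mod 7), yet 3 ≡ 3 (mod 7), not 6.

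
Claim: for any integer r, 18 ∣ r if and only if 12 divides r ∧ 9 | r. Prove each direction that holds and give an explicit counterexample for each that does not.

Only the converse holds.

[⇐] Suppose 12 ∣ r and 9 ∣ r. Any common multiple of 12 and 9 is a multiple of their lcm; here lcm(12, 9) = 12·9/gcd(12, 9) = 108/3 = 36, so 36 ∣ r. Since 18 ∣ 36, it follows that 18 ∣ r.

[⇒] This fails: take r = 18. Certainly 18 ∣ 18, but 12 ∤ 18.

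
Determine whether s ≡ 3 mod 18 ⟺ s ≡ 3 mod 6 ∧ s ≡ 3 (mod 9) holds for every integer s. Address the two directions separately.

Both directions hold; the statement is true.

(→) Suppose s ≡ 3 (mod 18); write s = 18j + 3. Since 6 ∣ 18, reducing mod 6 gives s ≡ 3 (mod 6); since 9 ∣ 18, reducing mod 9 gives s ≡ 3 (mod 9).

(←) Conversely, if s ≡ 3 (mod 6) and s ≡ 3 (mod 9), then by the Chinese remainder theorem s ≡ 3 (mod 18). This is exactly s ≡ 3 (mod 18).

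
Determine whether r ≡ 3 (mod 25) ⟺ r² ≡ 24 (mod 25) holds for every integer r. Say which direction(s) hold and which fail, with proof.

[⇒] This fails: take r = 3. Then 3 ≡ 3 (mod 25), but 3² = 9 ≡ 9 (mod 25), not 24.

[⇐] This fails: take r = 7. Then 7² = 49 ≡ 24 (mod 25), yet 7 ≡ 7 (mod 25), not 3.

Both directions fail.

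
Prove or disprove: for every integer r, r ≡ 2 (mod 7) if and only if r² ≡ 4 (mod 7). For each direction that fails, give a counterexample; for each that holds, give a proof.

Forward direction. Suppose r ≡ 2 (mod 7). Write r = 7j + 2. Then (7j + 2)² = 49j² + 28j + 4 = 7(7j² + 4j) + 4, so r² ≡ 4 (mod 7).

Converse. This fails: take r = 5. Then 5² = 25 ≡ 4 (mod 7), yet 5 ≡ 5 (mod 7), not 2.

(⇒) holds; (⇐) fails.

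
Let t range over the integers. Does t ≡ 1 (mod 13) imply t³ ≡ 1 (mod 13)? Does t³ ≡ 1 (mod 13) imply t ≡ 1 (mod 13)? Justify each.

(⟹) Suppose t ≡ 1 (mod 13). Write t = 13j + 1. Then (13j + 1)³ = 2197j³ + 507j² + 39j + 1 = 13(169j³ + 39j² + 3j) + 1, so t³ ≡ 1 (mod 13).

(⟸) This fails: take t = 3. Then 3³ = 27 ≡ 1 (mod 13), yet 3 ≡ 3 (mod 13), not 1.

Only the forward implication holds.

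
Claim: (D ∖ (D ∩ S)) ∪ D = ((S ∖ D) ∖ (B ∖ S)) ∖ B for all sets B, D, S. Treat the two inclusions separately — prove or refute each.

Both inclusions fail.

(⊆) This inclusion fails. Take B = ∅, D = {1}, S = ∅; then 1 ∈ (D ∖ (D ∩ S)) ∪ D but 1 ∉ ((S ∖ D) ∖ (B ∖ S)) ∖ B.

(⊇) This inclusion fails. Take B = ∅, D = ∅, S = {1}; then 1 ∈ ((S ∖ D) ∖ (B ∖ S)) ∖ B but 1 ∉ (D ∖ (D ∩ S)) ∪ D.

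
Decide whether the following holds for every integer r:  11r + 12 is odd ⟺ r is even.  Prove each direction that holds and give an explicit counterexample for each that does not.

(⟹) This fails: r = 7 gives 11r + 12 = 89, which is odd, but 7 is odd, not even.

(⟸) This also fails: r = 6 is even, but 11r + 12 = 78 is even, not odd.

Neither implication holds.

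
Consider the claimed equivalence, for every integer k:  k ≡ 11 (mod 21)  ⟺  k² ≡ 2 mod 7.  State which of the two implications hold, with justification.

Only the forward implication holds.

(⟹) Suppose k ≡ 11 (mod 21). Then k² ≡ 11² = 121 (mod 21), and since 7 ∣ 21, also k² ≡ 2 (mod 7).

(⟸) This fails: take k = 3. Then 3² = 9 ≡ 2 (mod 7), yet 3 ≡ 3 (mod 21), not 11.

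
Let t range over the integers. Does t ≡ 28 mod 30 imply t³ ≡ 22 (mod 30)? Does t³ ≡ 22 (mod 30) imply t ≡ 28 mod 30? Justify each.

Both directions hold; the statement is true.

(⟹) Suppose t ≡ 28 mod 30. Write t = 30j + 28. Then (30j + 28)³ = 27000j³ + 75600j² + 70560j + 21952 = 30(900j³ + 2520j² + 2352j + 731) + 22, so t³ ≡ 22 (mod 30).

(⟸) Conversely, suppose t³ ≡ 22 (mod 30). The only residue r in {0, …, 29} with r³ ≡ 22 (mod 30) is r = 28, so t ≡ 28 (mod 30).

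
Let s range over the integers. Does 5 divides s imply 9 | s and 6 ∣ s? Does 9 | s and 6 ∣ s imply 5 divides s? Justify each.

[⇒] This fails: take s = 5. Certainly 5 ∣ 5, but 9 ∤ 5.

[⇐] This fails: take s = 18. Both 9 ∣ 18 and 6 ∣ 18, yet 18 is not a multiple of 5 (since 18 = 3·5 + 3), so 5 ∤ 18.

Neither direction holds.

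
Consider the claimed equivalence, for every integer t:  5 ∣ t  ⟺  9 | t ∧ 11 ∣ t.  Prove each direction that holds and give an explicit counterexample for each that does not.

[⇒] This fails: take t = 5. Certainly 5 ∣ 5, but 9 ∤ 5.

[⇐] This fails: take t = 99. Both 9 ∣ 99 and 11 ∣ 99, yet 99 is not a multiple of 5 (since 99 = 19·5 + 4), so 5 ∤ 99.

(⇒) fails and (⇐) fails.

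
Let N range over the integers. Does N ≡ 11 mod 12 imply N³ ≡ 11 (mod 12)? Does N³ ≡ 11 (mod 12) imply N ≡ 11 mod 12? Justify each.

Both directions hold.

[⇒] Suppose N ≡ 11 mod 12. Write N = 12j + 11. Then (12j + 11)³ = 1728j³ + 4752j² + 4356j + 1331 = 12(144j³ + 396j² + 363j + 110) + 11, so N³ ≡ 11 (mod 12).

[⇐] Conversely, suppose N³ ≡ 11 (mod 12). The only residue r in {0, …, 11} with r³ ≡ 11 (mod 12) is r = 11, so N ≡ 11 (mod 12).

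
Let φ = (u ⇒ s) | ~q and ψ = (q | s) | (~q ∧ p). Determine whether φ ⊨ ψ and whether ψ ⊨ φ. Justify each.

Forward direction. This fails. Under s = F, p = F, u = F, q = F, the left side is true but the right side is false.

Converse. This fails. Under s = F, p = F, u = T, q = T, the left side is false but the right side is true.

(⇒) fails and (⇐) fails.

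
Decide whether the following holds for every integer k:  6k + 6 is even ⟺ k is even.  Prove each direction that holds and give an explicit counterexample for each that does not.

(⇒) fails; (⇐) holds.

[⇒] This fails: take k = 1. Then 6k + 6 = 12, which is even, yet k = 1 is odd, not even.

[⇐] Suppose k is even. Since 6 is even, 6k is even for every k, so 6k + 6 has the same parity as 6, which is even. Hence 6k + 6 is even.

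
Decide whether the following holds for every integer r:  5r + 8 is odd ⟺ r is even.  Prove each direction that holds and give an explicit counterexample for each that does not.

(⇒) This fails: r = 7 gives 5r + 8 = 43, which is odd, but 7 is odd, not even.

(⇐) This also fails: r = 4 is even, but 5r + 8 = 28 is even, not odd.

Neither implication holds.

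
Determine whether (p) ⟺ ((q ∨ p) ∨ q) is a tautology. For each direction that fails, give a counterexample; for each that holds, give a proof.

Forward direction. Assume the antecedent. If p is true, (q ∨ p) ∨ q reduces to true regardless of the other variables. If p is false, the antecedent cannot hold. Either way (q ∨ p) ∨ q holds.

Converse. This fails. Under p = F, q = T, the left side is false but the right side is true.

Not equivalent: only (⇒) holds.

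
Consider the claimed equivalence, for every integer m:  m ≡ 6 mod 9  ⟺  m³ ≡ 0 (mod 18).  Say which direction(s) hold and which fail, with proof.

(⇒) fails and (⇐) fails.

(⟹) This fails: take m = 15. Then 15 ≡ 6 (mod 9), but 15³ = 3375 ≡ 9 (mod 18), not 0.

(⟸) This fails: take m = 0. Then 0³ = 0 ≡ 0 (mod 18), yet 0 ≡ 0 (mod 9), not 6.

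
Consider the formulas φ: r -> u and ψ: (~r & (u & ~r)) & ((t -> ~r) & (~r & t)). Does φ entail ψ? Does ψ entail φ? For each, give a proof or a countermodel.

(⇒) This fails. Under u = F, r = F, t = F, the left side is true but the right side is false.

(⇐) Assume the antecedent. If u is true, r -> u reduces to true regardless of the other variables. If u is false, the antecedent cannot hold. Either way r -> u holds.

Only the converse holds.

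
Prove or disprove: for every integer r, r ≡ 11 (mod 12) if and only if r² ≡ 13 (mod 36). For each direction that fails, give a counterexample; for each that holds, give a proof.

(→) This fails: take r = 23. Then 23 ≡ 11 (mod 12), but 23² = 529 ≡ 25 (mod 36), not 13.

(←) This fails: take r = 7. Then 7² = 49 ≡ 13 (mod 36), yet 7 ≡ 7 (mod 12), not 11.

(⇒) fails and (⇐) fails.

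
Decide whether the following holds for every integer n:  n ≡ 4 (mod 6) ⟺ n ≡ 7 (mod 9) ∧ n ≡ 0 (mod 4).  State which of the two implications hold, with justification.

(⇒) fails; (⇐) holds.

[⇒] This fails: n = 34 gives 34 ≡ 4 (mod 6) but 34 ≡ 2 (mod 4), so the conjunction on the right does not hold.

[⇐] Conversely, if n ≡ 7 (mod 9) and n ≡ 0 (mod 4), then by the Chinese remainder theorem n ≡ 16 (mod 36). Since 16 ≡ 4 (mod 6) and 6 ∣ 36, we get n ≡ 4 (mod 6).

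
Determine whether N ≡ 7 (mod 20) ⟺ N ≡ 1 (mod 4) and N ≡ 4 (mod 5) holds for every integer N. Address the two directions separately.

(→) This fails: N = 7 gives 7 ≡ 7 (mod 20) but 7 ≡ 3 (mod 4), so the conjunction on the right does not hold.

(←) This fails: N = 9 satisfies both congruences on the right (9 ≡ 1 mod 4 and 9 ≡ 4 mod 5) yet 9 ≡ 9 (mod 20), not 7.

Neither direction holds.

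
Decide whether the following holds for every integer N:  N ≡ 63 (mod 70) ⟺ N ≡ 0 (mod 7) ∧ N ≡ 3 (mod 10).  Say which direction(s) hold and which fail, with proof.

The biconditional holds.

(⟸) If N ≡ 0 (mod 7) and N ≡ 3 (mod 10), then by the Chinese remainder theorem N ≡ 63 (mod 70). This is exactly N ≡ 63 (mod 70).

(⟹) Suppose N ≡ 63 (mod 70); write N = 70j + 63. Since 7 ∣ 70, reducing mod 7 gives N ≡ 63 ≡ 0 (mod 7); since 10 ∣ 70, reducing mod 10 gives N ≡ 63 ≡ 3 (mod 10).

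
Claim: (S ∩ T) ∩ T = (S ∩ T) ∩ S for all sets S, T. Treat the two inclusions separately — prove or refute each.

(⊆) Let x ∈ (S ∩ T) ∩ T. Then x ∈ S ∩ T, from which x ∈ (S ∩ T) ∩ S.

(⊇) Let x ∈ (S ∩ T) ∩ S. Then x ∈ S ∩ T, from which x ∈ (S ∩ T) ∩ T.

The two sets are equal.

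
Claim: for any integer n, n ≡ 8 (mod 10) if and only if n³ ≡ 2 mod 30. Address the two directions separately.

(→) This fails: take n = 18. Then 18 ≡ 8 (mod 10), but 18³ = 5832 ≡ 12 (mod 30), not 2.

(←) Conversely, the residues r modulo 30 with r³ ≡ 2 (mod 30) are exactly {8}, and each is ≡ 8 (mod 10).

Not equivalent: only (⇐) holds.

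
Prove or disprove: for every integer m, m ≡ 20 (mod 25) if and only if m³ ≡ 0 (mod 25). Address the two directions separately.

Only the forward direction holds.

[⇒] Suppose m ≡ 20 (mod 25). Write m = 25j + 20. Then (25j + 20)³ = 15625j³ + 37500j² + 30000j + 8000 = 25(625j³ + 1500j² + 1200j + 320) + 0, so m³ ≡ 0 (mod 25).

[⇐] This fails: take m = 0. Then 0³ = 0 ≡ 0 (mod 25), yet 0 ≡ 0 (mod 25), not 20.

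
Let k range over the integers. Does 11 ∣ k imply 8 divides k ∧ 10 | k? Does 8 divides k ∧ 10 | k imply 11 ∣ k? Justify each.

(→) This fails: take k = 11. Certainly 11 ∣ 11, but 8 ∤ 11.

(←) This fails: take k = 40. Both 8 ∣ 40 and 10 ∣ 40, yet 40 is not a multiple of 11 (since 40 = 3·11 + 7), so 11 ∤ 40.

Both directions fail.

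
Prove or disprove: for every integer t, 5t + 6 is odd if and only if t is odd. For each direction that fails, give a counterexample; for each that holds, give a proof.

Forward direction. Suppose 5t + 6 is odd. Since 5 is odd, 5t and t have the same parity, so 5t + 6 ≡ t + 6 (mod 2). As 6 is even, 5t + 6 is odd exactly when t is odd. Thus t is odd.

Converse. Suppose t is odd; write t = 2j + 1. Then 5t + 6 = 5·(2j + 1) + 6 = 2·5j + 11, which is odd.

The biconditional holds.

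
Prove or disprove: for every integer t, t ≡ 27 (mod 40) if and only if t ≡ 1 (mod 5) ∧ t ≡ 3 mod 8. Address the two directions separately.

(⇒) fails and (⇐) fails.

[⇒] This fails: t = 27 gives 27 ≡ 27 (mod 40) but 27 ≡ 2 (mod 5), so the conjunction on the right does not hold.

[⇐] This fails: t = 11 satisfies both congruences on the right (11 ≡ 1 mod 5 and 11 ≡ 3 mod 8) yet 11 ≡ 11 (mod 40), not 27.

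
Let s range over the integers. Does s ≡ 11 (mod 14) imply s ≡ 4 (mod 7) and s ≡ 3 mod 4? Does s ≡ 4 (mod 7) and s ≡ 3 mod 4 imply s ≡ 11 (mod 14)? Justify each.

Converse. If s ≡ 4 (mod 7) and s ≡ 3 (mod 4), then by the Chinese remainder theorem s ≡ 11 (mod 28). Since 11 ≡ 11 (mod 14) and 14 ∣ 28, we get s ≡ 11 (mod 14).

Forward direction. This fails: s = 25 gives 25 ≡ 11 (mod 14) but 25 ≡ 1 (mod 4), so the conjunction on the right does not hold.

Only the converse holds.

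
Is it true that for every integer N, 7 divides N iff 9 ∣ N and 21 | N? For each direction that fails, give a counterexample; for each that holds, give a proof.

(←) Suppose 9 ∣ N and 21 ∣ N. Any common multiple of 9 and 21 is a multiple of their lcm; here lcm(9, 21) = 9·21/gcd(9, 21) = 189/3 = 63, so 63 ∣ N. Since 7 ∣ 63, it follows that 7 ∣ N.

(→) This fails: take N = 7. Certainly 7 ∣ 7, but 9 ∤ 7.

The forward direction fails; the converse holds.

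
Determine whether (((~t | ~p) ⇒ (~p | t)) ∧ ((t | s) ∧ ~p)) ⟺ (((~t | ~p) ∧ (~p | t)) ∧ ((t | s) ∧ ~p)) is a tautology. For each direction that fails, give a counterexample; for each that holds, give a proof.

The biconditional holds.

(→) Assume the antecedent. If t is true, the antecedent forces (p = F, t = T, s = F) or (p = F, t = T, s = T), and the consequent holds there. If t is false, the antecedent forces (p = F, t = F, s = T), and the consequent holds there. Either way the consequent holds.

(←) Assume the antecedent. If t is true, the antecedent forces (p = F, t = T, s = F) or (p = F, t = T, s = T), and the consequent holds there. If t is false, the antecedent forces (p = F, t = F, s = T), and the consequent holds there. Either way the consequent holds.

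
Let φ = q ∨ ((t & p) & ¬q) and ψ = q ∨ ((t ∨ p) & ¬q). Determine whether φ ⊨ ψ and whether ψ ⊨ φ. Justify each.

Forward direction. Assume the antecedent. If t is true, q ∨ ((t ∨ p) & ¬q) reduces to true regardless of the other variables. If t is false, the antecedent forces (t = F, q = T, p = F) or (t = F, q = T, p = T), and q ∨ ((t ∨ p) & ¬q) holds there. Either way q ∨ ((t ∨ p) & ¬q) holds.

Converse. This fails. Under t = T, q = F, p = F, the left side is false but the right side is true.

Only the forward implication holds.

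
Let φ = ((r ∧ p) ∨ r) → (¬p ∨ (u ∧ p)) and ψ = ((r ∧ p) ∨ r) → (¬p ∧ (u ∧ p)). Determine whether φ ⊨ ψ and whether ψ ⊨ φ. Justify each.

Only the reverse direction holds.

[⇒] This fails. Under u = F, r = T, p = F, the left side is true but the right side is false.

[⇐] Assume the antecedent. If u is true, ((r ∧ p) ∨ r) → (¬p ∨ (u ∧ p)) reduces to true regardless of the other variables. If u is false, the antecedent forces (u = F, r = F, p = F) or (u = F, r = F, p = T), and ((r ∧ p) ∨ r) → (¬p ∨ (u ∧ p)) holds there. Either way ((r ∧ p) ∨ r) → (¬p ∨ (u ∧ p)) holds.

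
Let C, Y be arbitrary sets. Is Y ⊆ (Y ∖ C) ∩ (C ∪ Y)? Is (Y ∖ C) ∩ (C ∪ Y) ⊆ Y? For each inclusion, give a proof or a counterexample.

Forward inclusion. This inclusion fails. Take C = {1}, Y = {1}; then 1 ∈ Y but 1 ∉ (Y ∖ C) ∩ (C ∪ Y).

Reverse inclusion. Let x ∈ (Y ∖ C) ∩ (C ∪ Y). Then x ∈ Y and x ∉ C, from which x ∈ Y.

The sets are not equal: only the reverse inclusion holds.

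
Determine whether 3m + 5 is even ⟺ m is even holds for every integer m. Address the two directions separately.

(⇒) fails and (⇐) fails.

(⟹) This fails: m = 5 gives 3m + 5 = 20, which is even, but 5 is odd, not even.

(⟸) This also fails: m = 4 is even, but 3m + 5 = 17 is odd, not even.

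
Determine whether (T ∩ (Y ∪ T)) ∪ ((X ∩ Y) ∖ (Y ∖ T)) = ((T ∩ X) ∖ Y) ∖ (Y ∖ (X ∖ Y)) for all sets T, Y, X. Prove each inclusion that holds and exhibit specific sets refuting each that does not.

The sets are not equal: only the reverse inclusion holds.

Forward inclusion. This inclusion fails. Take T = {1}, Y = ∅, X = ∅; then 1 ∈ (T ∩ (Y ∪ T)) ∪ ((X ∩ Y) ∖ (Y ∖ T)) but 1 ∉ ((T ∩ X) ∖ Y) ∖ (Y ∖ (X ∖ Y)).

Reverse inclusion. Let x ∈ ((T ∩ X) ∖ Y) ∖ (Y ∖ (X ∖ Y)). Then x ∈ T ∩ X and x ∉ Y, from which x ∈ (T ∩ (Y ∪ T)) ∪ ((X ∩ Y) ∖ (Y ∖ T)).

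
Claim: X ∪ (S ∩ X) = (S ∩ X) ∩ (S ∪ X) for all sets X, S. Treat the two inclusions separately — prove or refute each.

Only the reverse inclusion holds.

(⟹) This inclusion fails. Take X = {1}, S = ∅; then 1 ∈ X ∪ (S ∩ X) but 1 ∉ (S ∩ X) ∩ (S ∪ X).

(⟸) Let x ∈ (S ∩ X) ∩ (S ∪ X). Then x ∈ X ∩ S, from which x ∈ X ∪ (S ∩ X).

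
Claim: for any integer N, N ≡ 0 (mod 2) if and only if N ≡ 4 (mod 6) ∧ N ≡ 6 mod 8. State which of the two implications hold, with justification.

(⇒) This fails: N = 0 gives 0 ≡ 0 (mod 2) but 0 ≡ 0 (mod 6), so the conjunction on the right does not hold.

(⇐) Conversely, if N ≡ 4 (mod 6) and N ≡ 6 (mod 8), then by the Chinese remainder theorem N ≡ 22 (mod 24). Since 22 ≡ 0 (mod 2) and 2 ∣ 24, we get N ≡ 0 (mod 2).

Only the reverse direction holds.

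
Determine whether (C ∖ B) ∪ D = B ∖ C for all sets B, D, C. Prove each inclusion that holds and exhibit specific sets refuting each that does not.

Both inclusions fail.

(⊆) This inclusion fails. Take B = ∅, D = {1}, C = ∅; then 1 ∈ (C ∖ B) ∪ D but 1 ∉ B ∖ C.

(⊇) This inclusion fails. Take B = {1}, D = ∅, C = ∅; then 1 ∈ B ∖ C but 1 ∉ (C ∖ B) ∪ D.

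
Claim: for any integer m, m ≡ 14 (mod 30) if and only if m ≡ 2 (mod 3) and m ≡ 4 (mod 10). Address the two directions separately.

Both implications hold.

(⇐) If m ≡ 2 (mod 3) and m ≡ 4 (mod 10), then by the Chinese remainder theorem m ≡ 14 (mod 30). This is exactly m ≡ 14 (mod 30).

(⇒) Suppose m ≡ 14 (mod 30); write m = 30j + 14. Since 3 ∣ 30, reducing mod 3 gives m ≡ 14 ≡ 2 (mod 3); since 10 ∣ 30, reducing mod 10 gives m ≡ 14 ≡ 4 (mod 10).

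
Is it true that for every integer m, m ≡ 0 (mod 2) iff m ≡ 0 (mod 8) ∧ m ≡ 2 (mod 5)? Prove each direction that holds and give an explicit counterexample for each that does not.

Only the converse holds.

(→) This fails: m = 0 gives 0 ≡ 0 (mod 2) but 0 ≡ 0 (mod 5), so the conjunction on the right does not hold.

(←) Conversely, if m ≡ 0 (mod 8) and m ≡ 2 (mod 5), then by the Chinese remainder theorem m ≡ 32 (mod 40). Since 32 ≡ 0 (mod 2) and 2 ∣ 40, we get m ≡ 0 (mod 2).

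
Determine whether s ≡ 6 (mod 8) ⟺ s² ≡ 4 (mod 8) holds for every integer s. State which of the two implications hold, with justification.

(⇒) holds; (⇐) fails.

(⇒) Suppose s ≡ 6 (mod 8). Write s = 8j + 6. Then (8j + 6)² = 64j² + 96j + 36 = 8(8j² + 12j + 4) + 4, so s² ≡ 4 (mod 8).

(⇐) This fails: take s = 2. Then 2² = 4 ≡ 4 (mod 8), yet 2 ≡ 2 (mod 8), not 6.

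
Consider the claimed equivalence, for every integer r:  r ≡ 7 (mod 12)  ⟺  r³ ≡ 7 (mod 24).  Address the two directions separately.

Not equivalent: only (⇐) holds.

(⇒) This fails: take r = 19. Then 19 ≡ 7 (mod 12), but 19³ = 6859 ≡ 19 (mod 24), not 7.

(⇐) Conversely, the residues r modulo 24 with r³ ≡ 7 (mod 24) are exactly {7}, and each is ≡ 7 (mod 12).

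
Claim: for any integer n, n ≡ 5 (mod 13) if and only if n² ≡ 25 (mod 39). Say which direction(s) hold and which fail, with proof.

Both directions fail.

(⟹) This fails: take n = 18. Then 18 ≡ 5 (mod 13), but 18² = 324 ≡ 12 (mod 39), not 25.

(⟸) This fails: take n = 8. Then 8² = 64 ≡ 25 (mod 39), yet 8 ≡ 8 (mod 13), not 5.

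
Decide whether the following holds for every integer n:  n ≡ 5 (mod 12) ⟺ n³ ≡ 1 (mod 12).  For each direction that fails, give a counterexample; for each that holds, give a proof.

Neither implication holds.

Forward direction. This fails: take n = 5. Then 5 ≡ 5 (mod 12), but 5³ = 125 ≡ 5 (mod 12), not 1.

Converse. This fails: take n = 1. Then 1³ = 1 ≡ 1 (mod 12), yet 1 ≡ 1 (mod 12), not 5.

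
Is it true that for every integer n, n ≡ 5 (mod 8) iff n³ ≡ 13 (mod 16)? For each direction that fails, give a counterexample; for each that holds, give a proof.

[⇒] This fails: take n = 13. Then 13 ≡ 5 (mod 8), but 13³ = 2197 ≡ 5 (mod 16), not 13.

[⇐] Conversely, the residues r modulo 16 with r³ ≡ 13 (mod 16) are exactly {5}, and each is ≡ 5 (mod 8).

The forward direction fails; the converse holds.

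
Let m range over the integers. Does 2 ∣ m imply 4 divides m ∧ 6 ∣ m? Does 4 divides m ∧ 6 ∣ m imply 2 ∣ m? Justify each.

Only the converse holds.

Forward direction. This fails: take m = 2. Certainly 2 ∣ 2, but 4 ∤ 2.

Converse. Suppose 4 ∣ m and 6 ∣ m. Any common multiple of 4 and 6 is a multiple of their lcm; here lcm(4, 6) = 4·6/gcd(4, 6) = 24/2 = 12, so 12 ∣ m. Since 2 ∣ 12, it follows that 2 ∣ m.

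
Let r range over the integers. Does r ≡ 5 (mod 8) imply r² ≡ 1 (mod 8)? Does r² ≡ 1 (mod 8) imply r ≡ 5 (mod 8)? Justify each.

Only the forward direction holds.

(←) This fails: take r = 1. Then 1² = 1 ≡ 1 (mod 8), yet 1 ≡ 1 (mod 8), not 5.

(→) Suppose r ≡ 5 (mod 8). Write r = 8j + 5. Then (8j + 5)² = 64j² + 80j + 25 = 8(8j² + 10j + 3) + 1, so r² ≡ 1 (mod 8).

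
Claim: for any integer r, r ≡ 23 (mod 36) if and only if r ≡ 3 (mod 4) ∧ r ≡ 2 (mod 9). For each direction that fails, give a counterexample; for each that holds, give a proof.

(⟹) This fails: r = 23 gives 23 ≡ 23 (mod 36) but 23 ≡ 5 (mod 9), so the conjunction on the right does not hold.

(⟸) This fails: r = 11 satisfies both congruences on the right (11 ≡ 3 mod 4 and 11 ≡ 2 mod 9) yet 11 ≡ 11 (mod 36), not 23.

Neither direction holds.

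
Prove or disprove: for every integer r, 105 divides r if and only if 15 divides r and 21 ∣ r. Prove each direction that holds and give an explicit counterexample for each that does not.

Forward direction. If 105 ∣ r, write r = 105q. Since 105 = 7·15, r = 15·(7q), so 15 ∣ r; and since 105 = 5·21, r = 21·(5q), so 21 ∣ r.

Converse. Suppose 15 ∣ r and 21 ∣ r. Any common multiple of 15 and 21 is a multiple of their lcm; here lcm(15, 21) = 15·21/gcd(15, 21) = 315/3 = 105, so 105 ∣ r.

Equivalent; both directions hold.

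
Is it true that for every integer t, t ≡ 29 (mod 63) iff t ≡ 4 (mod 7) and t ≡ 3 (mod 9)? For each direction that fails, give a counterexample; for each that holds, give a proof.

(⇒) This fails: t = 29 gives 29 ≡ 29 (mod 63) but 29 ≡ 1 (mod 7), so the conjunction on the right does not hold.

(⇐) This fails: t = 39 satisfies both congruences on the right (39 ≡ 4 mod 7 and 39 ≡ 3 mod 9) yet 39 ≡ 39 (mod 63), not 29.

Neither implication holds.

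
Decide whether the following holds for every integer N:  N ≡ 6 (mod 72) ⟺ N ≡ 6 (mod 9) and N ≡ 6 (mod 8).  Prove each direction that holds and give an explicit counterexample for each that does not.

(⇐) If N ≡ 6 (mod 9) and N ≡ 6 (mod 8), then by the Chinese remainder theorem N ≡ 6 (mod 72). This is exactly N ≡ 6 (mod 72).

(⇒) Suppose N ≡ 6 (mod 72); write N = 72j + 6. Since 9 ∣ 72, reducing mod 9 gives N ≡ 6 (mod 9); since 8 ∣ 72, reducing mod 8 gives N ≡ 6 (mod 8).

Equivalent; both directions hold.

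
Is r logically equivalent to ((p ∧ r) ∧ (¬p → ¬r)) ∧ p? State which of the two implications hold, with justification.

The forward direction fails; the converse holds.

[⇒] This fails. Under p = F, r = T, the left side is true but the right side is false.

[⇐] Assume the antecedent. If p is true, the antecedent forces (p = T, r = T), and r holds there. If p is false, the antecedent cannot hold. Either way r holds.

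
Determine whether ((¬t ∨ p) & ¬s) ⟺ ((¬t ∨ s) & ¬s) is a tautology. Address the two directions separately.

[⇒] This fails. Under p = T, s = F, t = T, the left side is true but the right side is false.

[⇐] Assume the antecedent. If p is true, the antecedent forces (p = T, s = F, t = F), and (¬t ∨ p) & ¬s holds there. If p is false, the antecedent forces (p = F, s = F, t = F), and (¬t ∨ p) & ¬s holds there. Either way (¬t ∨ p) & ¬s holds.

Only the converse holds.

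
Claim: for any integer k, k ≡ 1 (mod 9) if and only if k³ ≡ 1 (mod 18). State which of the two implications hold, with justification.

(→) This fails: take k = 10. Then 10 ≡ 1 (mod 9), but 10³ = 1000 ≡ 10 (mod 18), not 1.

(←) This fails: take k = 7. Then 7³ = 343 ≡ 1 (mod 18), yet 7 ≡ 7 (mod 9), not 1.

Neither direction holds.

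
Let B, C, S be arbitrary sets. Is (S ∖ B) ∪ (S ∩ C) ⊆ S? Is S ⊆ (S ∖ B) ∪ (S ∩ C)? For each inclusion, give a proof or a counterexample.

Forward inclusion. Let x ∈ (S ∖ B) ∪ (S ∩ C). Then either x ∈ S and x ∉ B, C; or x ∈ C ∩ S and x ∉ B; or x ∈ B ∩ C ∩ S. In each case x ∈ S, so (S ∖ B) ∪ (S ∩ C) ⊆ S.

Reverse inclusion. This inclusion fails. Take B = {1}, C = ∅, S = {1}; then 1 ∈ S but 1 ∉ (S ∖ B) ∪ (S ∩ C).

Only the forward inclusion holds.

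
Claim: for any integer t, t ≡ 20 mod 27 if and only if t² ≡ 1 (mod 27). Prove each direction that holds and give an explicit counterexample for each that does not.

Neither direction holds.

(⇒) This fails: take t = 20. Then 20 ≡ 20 (mod 27), but 20² = 400 ≡ 22 (mod 27), not 1.

(⇐) This fails: take t = 1. Then 1² = 1 ≡ 1 (mod 27), yet 1 ≡ 1 (mod 27), not 20.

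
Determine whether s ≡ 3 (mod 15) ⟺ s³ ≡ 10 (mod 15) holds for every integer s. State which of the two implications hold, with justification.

(⇒) fails and (⇐) fails.

(⇒) This fails: take s = 3. Then 3 ≡ 3 (mod 15), but 3³ = 27 ≡ 12 (mod 15), not 10.

(⇐) This fails: take s = 10. Then 10³ = 1000 ≡ 10 (mod 15), yet 10 ≡ 10 (mod 15), not 3.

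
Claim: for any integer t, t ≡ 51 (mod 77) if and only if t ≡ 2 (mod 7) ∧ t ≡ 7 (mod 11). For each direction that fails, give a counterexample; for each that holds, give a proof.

(⇒) Suppose t ≡ 51 (mod 77); write t = 77j + 51. Since 7 ∣ 77, reducing mod 7 gives t ≡ 51 ≡ 2 (mod 7); since 11 ∣ 77, reducing mod 11 gives t ≡ 51 ≡ 7 (mod 11).

(⇐) Conversely, if t ≡ 2 (mod 7) and t ≡ 7 (mod 11), then by the Chinese remainder theorem t ≡ 51 (mod 77). This is exactly t ≡ 51 (mod 77).

Both directions hold.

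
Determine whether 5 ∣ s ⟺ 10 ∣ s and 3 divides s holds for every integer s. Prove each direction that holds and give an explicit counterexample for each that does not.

(⟹) This fails: take s = 5. Certainly 5 ∣ 5, but 10 ∤ 5.

(⟸) Suppose 10 ∣ s and 3 ∣ s. Any common multiple of 10 and 3 is a multiple of their lcm; here gcd(10, 3) = 1, so lcm(10, 3) = 10·3 = 30, so 30 ∣ s. Since 5 ∣ 30, it follows that 5 ∣ s.

(⇒) fails; (⇐) holds.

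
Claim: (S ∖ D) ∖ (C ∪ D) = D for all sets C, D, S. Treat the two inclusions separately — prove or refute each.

(⊆) fails and (⊇) fails.

(⊆) This inclusion fails. Take C = ∅, D = ∅, S = {1}; then 1 ∈ (S ∖ D) ∖ (C ∪ D) but 1 ∉ D.

(⊇) This inclusion fails. Take C = ∅, D = {1}, S = ∅; then 1 ∈ D but 1 ∉ (S ∖ D) ∖ (C ∪ D).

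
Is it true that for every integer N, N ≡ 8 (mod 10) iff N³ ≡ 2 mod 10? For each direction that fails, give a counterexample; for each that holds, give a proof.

Both implications hold.

(⟹) Suppose N ≡ 8 (mod 10). Write N = 10j + 8. Then (10j + 8)³ = 1000j³ + 2400j² + 1920j + 512 = 10(100j³ + 240j² + 192j + 51) + 2, so N³ ≡ 2 (mod 10).

(⟸) For the converse, argue contrapositively. If N ≢ 8 (mod 10), then N is congruent to one of 0, 1, 2, 3, 4, 5, 6, 7, 9 modulo 10, and these give N³ ≡ 0, 1, 8, 7, 4, 5, 6, 3, 9 respectively — never 2.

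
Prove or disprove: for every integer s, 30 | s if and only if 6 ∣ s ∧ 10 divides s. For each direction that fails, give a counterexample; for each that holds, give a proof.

Both implications hold.

[⇒] If 30 ∣ s, write s = 30q. Since 30 = 5·6, s = 6·(5q), so 6 ∣ s; and since 30 = 3·10, s = 10·(3q), so 10 ∣ s.

[⇐] Suppose 6 ∣ s and 10 ∣ s. Any common multiple of 6 and 10 is a multiple of their lcm; here lcm(6, 10) = 6·10/gcd(6, 10) = 60/2 = 30, so 30 ∣ s.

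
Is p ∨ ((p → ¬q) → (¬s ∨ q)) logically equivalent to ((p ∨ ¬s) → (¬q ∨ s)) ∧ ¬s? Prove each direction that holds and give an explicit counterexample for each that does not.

(←) Assume the antecedent. If q is true, the antecedent cannot hold. If q is false, the antecedent forces (q = F, s = F, p = F) or (q = F, s = F, p = T), and p ∨ ((p → ¬q) → (¬s ∨ q)) holds there. Either way p ∨ ((p → ¬q) → (¬s ∨ q)) holds.

(→) This fails. Under q = T, s = F, p = F, the left side is true but the right side is false.

Only the reverse direction holds.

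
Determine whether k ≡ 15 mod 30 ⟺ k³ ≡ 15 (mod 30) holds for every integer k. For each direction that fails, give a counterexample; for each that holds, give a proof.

Equivalent; both directions hold.

(⟹) Suppose k ≡ 15 mod 30. Write k = 30j + 15. Then (30j + 15)³ = 27000j³ + 40500j² + 20250j + 3375 = 30(900j³ + 1350j² + 675j + 112) + 15, so k³ ≡ 15 (mod 30).

(⟸) Conversely, suppose k³ ≡ 15 (mod 30). The only residue r in {0, …, 29} with r³ ≡ 15 (mod 30) is r = 15, so k ≡ 15 (mod 30).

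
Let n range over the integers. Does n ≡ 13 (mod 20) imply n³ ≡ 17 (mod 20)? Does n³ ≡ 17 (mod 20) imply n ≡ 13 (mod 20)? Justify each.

[⇒] Suppose n ≡ 13 (mod 20). Write n = 20j + 13. Then (20j + 13)³ = 8000j³ + 15600j² + 10140j + 2197 = 20(400j³ + 780j² + 507j + 109) + 17, so n³ ≡ 17 (mod 20).

[⇐] Conversely, suppose n³ ≡ 17 (mod 20). The only residue r in {0, …, 19} with r³ ≡ 17 (mod 20) is r = 13, so n ≡ 13 (mod 20).

Equivalent; both directions hold.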